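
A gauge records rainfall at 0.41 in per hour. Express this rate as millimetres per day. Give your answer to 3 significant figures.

250 mm/day

0.41 in/hour × 25.4 mm/in × 24 hour/day = 250 mm/day.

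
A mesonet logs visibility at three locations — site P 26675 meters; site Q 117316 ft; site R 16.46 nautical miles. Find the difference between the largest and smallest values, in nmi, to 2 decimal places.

site P: 26675 m = 14.4033 nmi.
site Q: 117316 ft = 19.3077 nmi.
Spread: 19.3077 − 14.4033 = 4.90 nmi.

4.90 nmi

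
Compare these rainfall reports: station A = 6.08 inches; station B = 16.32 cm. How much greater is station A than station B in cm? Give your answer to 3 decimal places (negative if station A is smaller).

-0.877 cm

station A: 6.08 in = 15.44320 cm.
Difference: 15.44320 − 16.32000 = -0.877 cm.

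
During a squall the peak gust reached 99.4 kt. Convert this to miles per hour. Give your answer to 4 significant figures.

114.4 mph

1 kt = 1.15078 mph, so 99.4 × 1.15078 = 114.4 mph.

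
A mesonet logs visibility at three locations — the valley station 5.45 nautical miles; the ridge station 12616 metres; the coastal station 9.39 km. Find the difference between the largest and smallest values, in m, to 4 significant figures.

the valley station: 5.45 nmi = 10093.40 m.
the coastal station: 9.39 km = 9390.00 m.
Spread: 12616.00 − 9390.00 = 3226 m.

3226 m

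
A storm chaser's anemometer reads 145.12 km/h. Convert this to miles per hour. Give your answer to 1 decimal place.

90.2 mph

1 km/h = 0.621371 mph, so 145.12 × 0.621371 = 90.2 mph.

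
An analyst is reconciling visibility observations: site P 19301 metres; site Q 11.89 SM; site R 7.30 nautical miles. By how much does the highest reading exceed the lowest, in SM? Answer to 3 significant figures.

site P: 19301 m = 11.9931 SM.
site R: 7.30 nmi = 8.4007 SM.
Spread: 11.9931 − 8.4007 = 3.59 SM.

3.59 SM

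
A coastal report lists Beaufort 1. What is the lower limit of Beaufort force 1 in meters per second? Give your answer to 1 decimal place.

0.3 m/s

Beaufort 1 (light air) spans 0.3–1.5 m/s.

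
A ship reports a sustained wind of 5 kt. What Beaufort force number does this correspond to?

5 kt lies in the Beaufort 2 band (light breeze, 4–6 kt).

Beaufort force 2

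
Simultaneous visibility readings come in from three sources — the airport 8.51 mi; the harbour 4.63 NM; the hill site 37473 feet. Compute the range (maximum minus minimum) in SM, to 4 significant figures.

the harbour: 4.63 nmi = 5.32811 SM.
the hill site: 37473 ft = 7.09716 SM.
Spread: 8.51000 − 5.32811 = 3.182 SM.

3.182 SM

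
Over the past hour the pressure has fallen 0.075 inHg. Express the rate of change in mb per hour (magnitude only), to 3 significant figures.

2.54 mb per hour

0.075 inHg / 1 h × 33.8639 mb/inHg = 2.54 mb/h.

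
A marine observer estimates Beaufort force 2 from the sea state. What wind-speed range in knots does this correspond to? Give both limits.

Beaufort 2 (light breeze) spans 4–6 knots.

4 to 6 kt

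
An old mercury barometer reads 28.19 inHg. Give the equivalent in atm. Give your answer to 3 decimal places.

0.942 atm

1 inHg = 0.0334211 atm, so 28.19 × 0.0334211 = 0.942 atm.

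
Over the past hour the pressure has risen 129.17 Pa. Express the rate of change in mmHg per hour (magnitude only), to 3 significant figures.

129.17 Pa / 1 h × 0.00750062 mmHg/Pa = 0.969 mmHg/h.

0.969 mmHg per hour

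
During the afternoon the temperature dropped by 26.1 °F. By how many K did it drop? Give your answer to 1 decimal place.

14.5 K

A change of 1 °C equals a change of 1.8 °F: ΔK = 26.1 × 0.5556 = 14.5 K.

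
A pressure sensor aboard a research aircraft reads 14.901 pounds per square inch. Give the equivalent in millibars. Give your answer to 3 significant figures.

1 psi = 68.9476 mb, so 14.901 × 68.9476 = 1030 mb.

1030 mb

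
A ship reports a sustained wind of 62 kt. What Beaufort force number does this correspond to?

62 kt lies in the Beaufort 11 band (violent storm, 56–63 kt).

Beaufort force 11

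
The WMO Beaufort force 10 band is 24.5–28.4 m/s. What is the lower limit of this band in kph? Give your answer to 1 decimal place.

88.2 km/h

24.5–28.4 m/s × 3.6 = 88.2–102.2 km/h.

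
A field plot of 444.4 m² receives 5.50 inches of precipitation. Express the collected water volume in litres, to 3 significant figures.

Depth: 5.50 in × 25.4 = 139.7 mm.
1 mm over 1 m² is 1 L, so volume = 139.7 × 444.4 = 62082.68 L ≈ 62100 L.

62100 litres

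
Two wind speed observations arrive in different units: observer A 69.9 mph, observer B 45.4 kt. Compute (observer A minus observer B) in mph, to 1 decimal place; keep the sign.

17.7 mph

observer B: 45.4 kt = 52.245 mph.
Difference: 69.900 − 52.245 = 17.7 mph.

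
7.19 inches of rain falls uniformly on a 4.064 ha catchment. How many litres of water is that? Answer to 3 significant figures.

Depth: 7.19 in × 25.4 = 182.626 mm.
Area: 4.064 ha = 40640 m².
1 mm over 1 m² is 1 L, so volume = 182.626 × 40640 = 7421920.6 L ≈ 7420000 L.

7420000 litres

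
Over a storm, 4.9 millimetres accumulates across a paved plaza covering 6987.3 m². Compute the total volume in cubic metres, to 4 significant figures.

1 mm over 1 m² is 1 L, so volume = 4.9 × 6987.3 = 34237.77 L = 34.24 m³.

34.24 cubic metres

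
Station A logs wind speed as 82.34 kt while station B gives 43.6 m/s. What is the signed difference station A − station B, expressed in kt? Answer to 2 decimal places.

-2.41 kt

station B: 43.6 m/s = 84.7516 kt.
Difference: 82.3400 − 84.7516 = -2.41 kt.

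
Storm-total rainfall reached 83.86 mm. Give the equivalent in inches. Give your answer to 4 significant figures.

3.302 in

1 mm = 0.0393701 in, so 83.86 × 0.0393701 = 3.302 in.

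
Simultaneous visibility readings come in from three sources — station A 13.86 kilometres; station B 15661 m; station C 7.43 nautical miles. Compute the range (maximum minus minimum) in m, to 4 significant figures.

1901 m

station A: 13.86 km = 13860.00 m.
station C: 7.43 nmi = 13760.36 m.
Spread: 15661.00 − 13760.36 = 1901 m.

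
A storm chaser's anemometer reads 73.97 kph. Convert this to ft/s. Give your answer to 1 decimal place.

67.4 ft/s

1 km/h = 0.911344 ft/s, so 73.97 × 0.911344 = 67.4 ft/s.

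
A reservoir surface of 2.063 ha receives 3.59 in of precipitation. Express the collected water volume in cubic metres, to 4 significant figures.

Depth: 3.59 in × 25.4 = 91.186 mm.
Area: 2.063 ha = 20630 m².
1 mm over 1 m² is 1 L, so volume = 91.186 × 20630 = 1881167.2 L = 1881 m³.

1881 cubic metres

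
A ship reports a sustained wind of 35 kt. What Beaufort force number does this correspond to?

Beaufort force 8

35 kt lies in the Beaufort 8 band (gale, 34–40 kt).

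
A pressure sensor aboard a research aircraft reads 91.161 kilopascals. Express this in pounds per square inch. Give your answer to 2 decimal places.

13.22 psi

1 kPa = 0.145038 psi, so 91.161 × 0.145038 = 13.22 psi.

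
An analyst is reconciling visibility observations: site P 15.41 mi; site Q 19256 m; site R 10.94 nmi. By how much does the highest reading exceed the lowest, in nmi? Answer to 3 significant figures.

2.99 nmi

site P: 15.41 SM = 13.3909 nmi.
site Q: 19256 m = 10.3974 nmi.
Spread: 13.3909 − 10.3974 = 2.99 nmi.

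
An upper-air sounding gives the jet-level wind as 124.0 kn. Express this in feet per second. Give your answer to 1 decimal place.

1 kt = 1.68781 ft/s, so 124.0 × 1.68781 = 209.3 ft/s.

209.3 ft/s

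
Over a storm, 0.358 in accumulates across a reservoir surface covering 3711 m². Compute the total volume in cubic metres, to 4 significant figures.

33.74 cubic metres

Depth: 0.358 in × 25.4 = 9.0932 mm.
1 mm over 1 m² is 1 L, so volume = 9.0932 × 3711 = 33744.865 L = 33.74 m³.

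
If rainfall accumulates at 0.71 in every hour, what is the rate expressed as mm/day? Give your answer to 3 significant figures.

0.71 in/hour × 25.4 mm/in × 24 hour/day = 433 mm/day.

433 mm/day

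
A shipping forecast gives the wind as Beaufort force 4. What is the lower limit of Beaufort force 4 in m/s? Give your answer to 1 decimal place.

5.5 m/s

Beaufort 4 (moderate breeze) spans 5.5–7.9 m/s.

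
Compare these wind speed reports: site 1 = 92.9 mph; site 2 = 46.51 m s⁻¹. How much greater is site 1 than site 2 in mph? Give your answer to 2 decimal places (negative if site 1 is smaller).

site 2: 46.51 m/s = 104.0399 mph.
Difference: 92.9000 − 104.0399 = -11.14 mph.

-11.14 mph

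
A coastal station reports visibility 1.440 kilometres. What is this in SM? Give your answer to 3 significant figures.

1 km = 0.621371 SM, so 1.440 × 0.621371 = 0.895 SM.

0.895 SM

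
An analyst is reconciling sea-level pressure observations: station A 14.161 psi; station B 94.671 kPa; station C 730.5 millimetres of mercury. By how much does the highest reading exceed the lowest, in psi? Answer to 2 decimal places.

station B: 94.671 kPa = 13.7309 psi.
station C: 730.5 mmHg = 14.1255 psi.
Spread: 14.1610 − 13.7309 = 0.43 psi.

0.43 psi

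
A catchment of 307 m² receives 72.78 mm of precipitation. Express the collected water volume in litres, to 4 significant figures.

22340 litres

1 mm over 1 m² is 1 L, so volume = 72.78 × 307 = 22343.46 L ≈ 22340 L.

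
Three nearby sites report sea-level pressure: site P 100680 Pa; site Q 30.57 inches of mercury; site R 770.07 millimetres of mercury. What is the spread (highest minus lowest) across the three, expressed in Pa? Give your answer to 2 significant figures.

2800 Pa

site Q: 30.57 inHg = 103521.91 Pa.
site R: 770.07 mmHg = 102667.57 Pa.
Spread: 103521.91 − 100680.00 = 2800 Pa.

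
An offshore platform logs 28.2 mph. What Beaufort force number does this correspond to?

28.2 mph = 12.6 m/s, which is Beaufort 6 (strong breeze, 10.8–13.8 m/s).

Beaufort force 6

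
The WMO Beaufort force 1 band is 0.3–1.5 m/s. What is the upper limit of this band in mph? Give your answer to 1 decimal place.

3.4 mph

0.3–1.5 m/s × 2.237 = 0.7–3.4 mph.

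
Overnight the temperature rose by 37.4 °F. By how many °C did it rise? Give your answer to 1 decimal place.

20.8 °C

Converting a difference, only the 9/5 scale factor applies: Δ°C = 37.4 × 0.5556 = 20.8 °C.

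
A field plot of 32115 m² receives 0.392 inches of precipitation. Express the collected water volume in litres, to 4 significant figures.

Depth: 0.392 in × 25.4 = 9.9568 mm.
1 mm over 1 m² is 1 L, so volume = 9.9568 × 32115 = 319762.63 L ≈ 319800 L.

319800 litres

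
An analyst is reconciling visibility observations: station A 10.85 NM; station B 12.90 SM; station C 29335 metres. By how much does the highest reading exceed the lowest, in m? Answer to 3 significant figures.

9240 m

station A: 10.85 nmi = 20094.20 m.
station B: 12.90 SM = 20760.54 m.
Spread: 29335.00 − 20094.20 = 9240 m.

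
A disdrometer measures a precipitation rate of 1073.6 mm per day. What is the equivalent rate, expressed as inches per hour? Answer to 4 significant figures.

1073.6 mm/day × 0.0393701 in/mm × 0.0416667 day/hour = 1.761 in/hour.

1.761 in/hour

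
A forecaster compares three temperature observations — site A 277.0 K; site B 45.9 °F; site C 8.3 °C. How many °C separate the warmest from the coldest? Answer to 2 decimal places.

site A: 277.0 K = 3.850 °C.
site B: 45.9 °F = 7.722 °C.
Spread: 8.300 − 3.850 = 4.450 °C.

4.45 °C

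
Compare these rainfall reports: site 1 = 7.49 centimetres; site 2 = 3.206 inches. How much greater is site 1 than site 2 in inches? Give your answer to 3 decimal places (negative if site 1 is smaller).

-0.257 in

site 1: 7.49 cm = 2.94882 in.
Difference: 2.94882 − 3.20600 = -0.257 in.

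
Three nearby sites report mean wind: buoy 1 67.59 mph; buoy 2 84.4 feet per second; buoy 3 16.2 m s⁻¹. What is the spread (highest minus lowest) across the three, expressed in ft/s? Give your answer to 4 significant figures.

45.98 ft/s

buoy 1: 67.59 mph = 99.1320 ft/s.
buoy 3: 16.2 m/s = 53.1496 ft/s.
Spread: 99.1320 − 53.1496 = 45.98 ft/s.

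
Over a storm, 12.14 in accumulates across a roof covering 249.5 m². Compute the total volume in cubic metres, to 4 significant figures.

76.93 cubic metres

Depth: 12.14 in × 25.4 = 308.356 mm.
1 mm over 1 m² is 1 L, so volume = 308.356 × 249.5 = 76934.822 L = 76.93 m³.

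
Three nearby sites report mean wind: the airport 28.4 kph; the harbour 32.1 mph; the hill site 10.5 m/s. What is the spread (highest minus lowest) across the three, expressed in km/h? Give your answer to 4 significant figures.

the harbour: 32.1 mph = 51.6599 km/h.
the hill site: 10.5 m/s = 37.8000 km/h.
Spread: 51.6599 − 28.4000 = 23.26 km/h.

23.26 km/h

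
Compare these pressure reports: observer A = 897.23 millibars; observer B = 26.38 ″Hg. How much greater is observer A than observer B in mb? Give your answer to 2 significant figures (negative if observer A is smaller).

observer B: 26.38 inHg = 893.329 mb.
Difference: 897.230 − 893.329 = 3.9 mb.

3.9 mb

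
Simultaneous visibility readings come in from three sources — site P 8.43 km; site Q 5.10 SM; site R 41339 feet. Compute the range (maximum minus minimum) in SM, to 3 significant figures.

2.73 SM

site P: 8.43 km = 5.2382 SM.
site R: 41339 ft = 7.8294 SM.
Spread: 7.8294 − 5.1000 = 2.73 SM.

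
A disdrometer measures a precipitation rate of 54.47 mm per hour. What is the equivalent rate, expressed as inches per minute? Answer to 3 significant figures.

54.47 mm/hour × 0.0393701 in/mm × 0.0166667 hour/minute = 0.0357 in/minute.

0.0357 in/minute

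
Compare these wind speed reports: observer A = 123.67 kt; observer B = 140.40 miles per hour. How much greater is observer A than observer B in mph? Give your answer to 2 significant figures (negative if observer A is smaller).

1.9 mph

observer A: 123.67 kt = 142.317 mph.
Difference: 142.317 − 140.400 = 1.9 mph.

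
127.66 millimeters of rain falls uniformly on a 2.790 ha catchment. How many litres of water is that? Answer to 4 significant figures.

3562000 litres

Area: 2.790 ha = 27900 m².
1 mm over 1 m² is 1 L, so volume = 127.66 × 27900 = 3561714 L ≈ 3562000 L.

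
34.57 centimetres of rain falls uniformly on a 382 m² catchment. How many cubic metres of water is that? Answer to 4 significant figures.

132.1 cubic metres

Depth: 34.57 cm × 10 = 345.7 mm.
1 mm over 1 m² is 1 L, so volume = 345.7 × 382 = 132057.4 L = 132.1 m³.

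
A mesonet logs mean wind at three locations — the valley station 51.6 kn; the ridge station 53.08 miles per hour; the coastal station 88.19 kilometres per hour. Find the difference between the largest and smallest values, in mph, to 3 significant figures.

6.30 mph

the valley station: 51.6 kt = 59.3802 mph.
the coastal station: 88.19 km/h = 54.7987 mph.
Spread: 59.3802 − 53.0800 = 6.30 mph.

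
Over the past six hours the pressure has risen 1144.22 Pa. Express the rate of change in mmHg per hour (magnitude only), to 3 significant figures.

1.43 mmHg per hour

1144.22 Pa / 6 h × 0.00750062 mmHg/Pa = 1.43 mmHg/h.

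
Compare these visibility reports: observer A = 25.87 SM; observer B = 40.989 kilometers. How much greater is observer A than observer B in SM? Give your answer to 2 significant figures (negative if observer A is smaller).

0.40 SM

observer B: 40.989 km = 25.4694 SM.
Difference: 25.8700 − 25.4694 = 0.40 SM.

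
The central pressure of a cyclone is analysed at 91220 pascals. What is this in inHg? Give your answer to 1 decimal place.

1 Pa = 0.0002953 inHg, so 91220 × 0.0002953 = 26.9 inHg.

26.9 inHg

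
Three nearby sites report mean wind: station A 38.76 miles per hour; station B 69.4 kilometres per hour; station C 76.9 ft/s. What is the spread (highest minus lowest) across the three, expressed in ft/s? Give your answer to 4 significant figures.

20.05 ft/s

station A: 38.76 mph = 56.8480 ft/s.
station B: 69.4 km/h = 63.2473 ft/s.
Spread: 76.9000 − 56.8480 = 20.05 ft/s.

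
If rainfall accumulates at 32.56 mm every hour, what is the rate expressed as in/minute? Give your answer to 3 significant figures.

32.56 mm/hour × 0.0393701 in/mm × 0.0166667 hour/minute = 0.0214 in/minute.

0.0214 in/minute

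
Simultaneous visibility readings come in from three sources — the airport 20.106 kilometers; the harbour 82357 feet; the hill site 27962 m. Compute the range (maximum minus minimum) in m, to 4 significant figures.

7856 m

the airport: 20.106 km = 20106.00 m.
the harbour: 82357 ft = 25102.41 m.
Spread: 27962.00 − 20106.00 = 7856 m.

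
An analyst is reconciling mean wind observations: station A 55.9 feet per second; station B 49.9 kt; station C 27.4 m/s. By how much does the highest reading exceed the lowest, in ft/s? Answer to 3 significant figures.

station B: 49.9 kt = 84.222 ft/s.
station C: 27.4 m/s = 89.895 ft/s.
Spread: 89.895 − 55.900 = 34.0 ft/s.

34.0 ft/s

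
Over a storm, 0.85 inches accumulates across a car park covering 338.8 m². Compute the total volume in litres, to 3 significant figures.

7310 litres

Depth: 0.85 in × 25.4 = 21.59 mm.
1 mm over 1 m² is 1 L, so volume = 21.59 × 338.8 = 7314.692 L ≈ 7310 L.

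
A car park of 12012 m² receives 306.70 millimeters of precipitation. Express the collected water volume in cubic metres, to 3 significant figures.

3680 cubic metres

1 mm over 1 m² is 1 L, so volume = 306.7 × 12012 = 3684080.4 L = 3680 m³.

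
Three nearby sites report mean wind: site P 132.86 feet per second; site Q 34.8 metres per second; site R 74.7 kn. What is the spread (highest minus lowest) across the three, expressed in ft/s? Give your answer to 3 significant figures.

18.7 ft/s

site Q: 34.8 m/s = 114.173 ft/s.
site R: 74.7 kt = 126.079 ft/s.
Spread: 132.860 − 114.173 = 18.7 ft/s.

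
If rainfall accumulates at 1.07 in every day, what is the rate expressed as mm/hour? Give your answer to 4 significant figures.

1.07 in/day × 25.4 mm/in × 0.0416667 day/hour = 1.132 mm/hour.

1.132 mm/hour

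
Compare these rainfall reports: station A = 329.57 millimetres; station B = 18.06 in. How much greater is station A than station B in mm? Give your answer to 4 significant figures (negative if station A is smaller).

station B: 18.06 in = 458.724 mm.
Difference: 329.570 − 458.724 = -129.2 mm.

-129.2 mm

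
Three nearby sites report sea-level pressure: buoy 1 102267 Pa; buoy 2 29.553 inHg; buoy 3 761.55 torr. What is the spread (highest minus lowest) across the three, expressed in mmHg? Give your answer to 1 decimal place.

16.4 mmHg

buoy 1: 102267 Pa = 767.065 mmHg.
buoy 2: 29.553 inHg = 750.646 mmHg.
Spread: 767.065 − 750.646 = 16.4 mmHg.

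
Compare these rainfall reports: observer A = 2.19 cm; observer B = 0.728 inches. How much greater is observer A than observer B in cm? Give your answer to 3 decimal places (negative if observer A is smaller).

0.341 cm

observer B: 0.728 in = 1.84912 cm.
Difference: 2.19000 − 1.84912 = 0.341 cm.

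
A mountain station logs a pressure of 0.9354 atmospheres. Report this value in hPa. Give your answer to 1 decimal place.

1 atm = 1013.25 hPa, so 0.9354 × 1013.25 = 947.8 hPa.

947.8 hPa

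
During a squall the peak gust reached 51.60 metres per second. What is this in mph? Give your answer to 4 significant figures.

115.4 mph

1 m/s = 2.23694 mph, so 51.60 × 2.23694 = 115.4 mph.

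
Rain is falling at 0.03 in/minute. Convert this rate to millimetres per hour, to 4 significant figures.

0.03 in/minute × 25.4 mm/in × 60 minute/hour = 45.72 mm/hour.

45.72 mm/hour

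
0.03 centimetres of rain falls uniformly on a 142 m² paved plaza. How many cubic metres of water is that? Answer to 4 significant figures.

Depth: 0.03 cm × 10 = 0.3 mm.
1 mm over 1 m² is 1 L, so volume = 0.3 × 142 = 42.6 L = 0.04260 m³.

0.04260 cubic metres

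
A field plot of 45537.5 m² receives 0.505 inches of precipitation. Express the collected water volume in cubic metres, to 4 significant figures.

584.1 cubic metres

Depth: 0.505 in × 25.4 = 12.827 mm.
1 mm over 1 m² is 1 L, so volume = 12.827 × 45537.5 = 584109.51 L = 584.1 m³.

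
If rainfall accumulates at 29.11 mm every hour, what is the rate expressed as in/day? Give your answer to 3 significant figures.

29.11 mm/hour × 0.0393701 in/mm × 24 hour/day = 27.5 in/day.

27.5 in/day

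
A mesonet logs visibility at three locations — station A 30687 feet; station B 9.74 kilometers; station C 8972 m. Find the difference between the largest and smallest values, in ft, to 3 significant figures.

2520 ft

station B: 9.74 km = 31955.38 ft.
station C: 8972 m = 29435.70 ft.
Spread: 31955.38 − 29435.70 = 2520 ft.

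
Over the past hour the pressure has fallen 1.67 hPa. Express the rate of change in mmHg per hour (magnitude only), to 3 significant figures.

1.25 mmHg per hour

1.67 hPa / 1 h × 0.750062 mmHg/hPa = 1.25 mmHg/h.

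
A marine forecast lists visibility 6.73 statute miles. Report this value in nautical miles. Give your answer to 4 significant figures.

1 SM = 0.868976 nmi, so 6.73 × 0.868976 = 5.848 nmi.

5.848 nmi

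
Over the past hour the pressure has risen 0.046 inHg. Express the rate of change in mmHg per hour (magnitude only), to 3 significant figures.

0.046 inHg / 1 h × 25.4 mmHg/inHg = 1.17 mmHg/h.

1.17 mmHg per hour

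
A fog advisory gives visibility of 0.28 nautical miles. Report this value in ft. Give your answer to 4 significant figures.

1 nmi = 6076.12 ft, so 0.28 × 6076.12 = 1701 ft.

1701 ft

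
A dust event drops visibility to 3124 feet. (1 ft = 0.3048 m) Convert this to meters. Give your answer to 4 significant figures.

1 ft = 0.3048 m, so 3124 × 0.3048 = 952.2 m.

952.2 m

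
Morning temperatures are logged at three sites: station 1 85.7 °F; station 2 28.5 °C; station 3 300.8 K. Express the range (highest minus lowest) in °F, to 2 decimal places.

3.93 °F

station 1: 85.7 °F = 29.833 °C.
station 3: 300.8 K = 27.650 °C.
Spread: 29.833 − 27.650 = 2.183 °C = 3.93 °F.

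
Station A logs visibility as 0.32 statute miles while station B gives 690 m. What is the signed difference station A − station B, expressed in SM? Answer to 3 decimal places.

station B: 690 m = 0.42875 SM.
Difference: 0.32000 − 0.42875 = -0.109 SM.

-0.109 SM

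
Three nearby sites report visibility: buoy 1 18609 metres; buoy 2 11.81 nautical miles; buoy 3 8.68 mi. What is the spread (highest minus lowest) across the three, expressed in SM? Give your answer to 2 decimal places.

4.91 SM

buoy 1: 18609 m = 11.5631 SM.
buoy 2: 11.81 nmi = 13.5907 SM.
Spread: 13.5907 − 8.6800 = 4.91 SM.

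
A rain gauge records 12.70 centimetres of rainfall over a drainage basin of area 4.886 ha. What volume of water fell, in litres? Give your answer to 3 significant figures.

6210000 litres

Depth: 12.70 cm × 10 = 127 mm.
Area: 4.886 ha = 48860 m².
1 mm over 1 m² is 1 L, so volume = 127 × 48860 = 6205220 L ≈ 6210000 L.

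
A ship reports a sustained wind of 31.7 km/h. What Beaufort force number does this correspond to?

Beaufort force 5

31.7 km/h = 8.8 m/s, which is Beaufort 5 (fresh breeze, 8.0–10.7 m/s).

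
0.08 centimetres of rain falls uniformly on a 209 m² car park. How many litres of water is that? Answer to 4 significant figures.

167.2 litres

Depth: 0.08 cm × 10 = 0.8 mm.
1 mm over 1 m² is 1 L, so volume = 0.8 × 209 = 167.2 L.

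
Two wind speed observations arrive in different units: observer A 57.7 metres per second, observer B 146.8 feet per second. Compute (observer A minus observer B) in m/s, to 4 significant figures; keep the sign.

observer B: 146.8 ft/s = 44.7446 m/s.
Difference: 57.7000 − 44.7446 = 12.96 m/s.

12.96 m/s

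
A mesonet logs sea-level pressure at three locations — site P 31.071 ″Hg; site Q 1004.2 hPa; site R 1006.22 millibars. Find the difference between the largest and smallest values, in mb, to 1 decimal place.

site P: 31.071 inHg = 1052.185 mb.
site Q: 1004.2 hPa = 1004.200 mb.
Spread: 1052.185 − 1004.200 = 48.0 mb.

48.0 mb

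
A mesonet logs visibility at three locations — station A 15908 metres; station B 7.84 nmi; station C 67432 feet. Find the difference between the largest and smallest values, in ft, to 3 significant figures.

station A: 15908 m = 52191.60 ft.
station B: 7.84 nmi = 47636.75 ft.
Spread: 67432.00 − 47636.75 = 19800 ft.

19800 ft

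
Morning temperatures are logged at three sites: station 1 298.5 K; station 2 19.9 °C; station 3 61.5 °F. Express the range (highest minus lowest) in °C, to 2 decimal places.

8.96 °C

station 1: 298.5 K = 25.350 °C.
station 3: 61.5 °F = 16.389 °C.
Spread: 25.350 − 16.389 = 8.961 °C.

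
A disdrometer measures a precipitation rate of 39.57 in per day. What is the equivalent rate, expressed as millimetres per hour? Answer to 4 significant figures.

41.88 mm/hour

39.57 in/day × 25.4 mm/in × 0.0416667 day/hour = 41.88 mm/hour.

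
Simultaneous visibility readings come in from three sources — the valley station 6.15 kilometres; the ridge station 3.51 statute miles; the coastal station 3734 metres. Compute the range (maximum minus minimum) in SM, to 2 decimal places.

1.50 SM

the valley station: 6.15 km = 3.8214 SM.
the coastal station: 3734 m = 2.3202 SM.
Spread: 3.8214 − 2.3202 = 1.50 SM.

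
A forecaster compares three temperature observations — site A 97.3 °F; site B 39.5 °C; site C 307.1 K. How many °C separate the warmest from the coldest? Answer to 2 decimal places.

site A: 97.3 °F = 36.278 °C.
site C: 307.1 K = 33.950 °C.
Spread: 39.500 − 33.950 = 5.550 °C.

5.55 °C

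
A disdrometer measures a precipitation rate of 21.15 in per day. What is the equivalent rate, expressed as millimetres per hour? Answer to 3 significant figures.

21.15 in/day × 25.4 mm/in × 0.0416667 day/hour = 22.4 mm/hour.

22.4 mm/hour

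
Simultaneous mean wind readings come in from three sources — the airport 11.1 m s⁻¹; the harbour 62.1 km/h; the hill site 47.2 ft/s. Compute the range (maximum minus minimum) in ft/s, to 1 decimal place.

20.2 ft/s

the airport: 11.1 m/s = 36.417 ft/s.
the harbour: 62.1 km/h = 56.594 ft/s.
Spread: 56.594 − 36.417 = 20.2 ft/s.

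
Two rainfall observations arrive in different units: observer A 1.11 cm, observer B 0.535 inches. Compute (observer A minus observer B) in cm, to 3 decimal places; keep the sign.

-0.249 cm

observer B: 0.535 in = 1.35890 cm.
Difference: 1.11000 − 1.35890 = -0.249 cm.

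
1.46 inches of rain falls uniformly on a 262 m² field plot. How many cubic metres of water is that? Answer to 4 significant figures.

Depth: 1.46 in × 25.4 = 37.084 mm.
1 mm over 1 m² is 1 L, so volume = 37.084 × 262 = 9716.008 L = 9.716 m³.

9.716 cubic metres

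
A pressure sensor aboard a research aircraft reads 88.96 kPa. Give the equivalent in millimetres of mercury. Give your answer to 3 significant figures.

667 mmHg

1 kPa = 7.50062 mmHg, so 88.96 × 7.50062 = 667 mmHg.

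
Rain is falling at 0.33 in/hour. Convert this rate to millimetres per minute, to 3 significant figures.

0.140 mm/minute

0.33 in/hour × 25.4 mm/in × 0.0166667 hour/minute = 0.140 mm/minute.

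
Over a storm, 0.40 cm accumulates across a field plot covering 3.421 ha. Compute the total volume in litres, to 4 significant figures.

Depth: 0.40 cm × 10 = 4 mm.
Area: 3.421 ha = 34210 m².
1 mm over 1 m² is 1 L, so volume = 4 × 34210 = 136840 L ≈ 136800 L.

136800 litres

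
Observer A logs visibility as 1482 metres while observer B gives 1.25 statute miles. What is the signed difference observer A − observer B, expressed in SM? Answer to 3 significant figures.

-0.329 SM

observer A: 1482 m = 0.92087 SM.
Difference: 0.92087 − 1.25000 = -0.329 SM.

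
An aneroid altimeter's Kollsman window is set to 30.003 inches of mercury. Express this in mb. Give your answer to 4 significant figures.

1016 mb

1 inHg = 33.8639 mb, so 30.003 × 33.8639 = 1016 mb.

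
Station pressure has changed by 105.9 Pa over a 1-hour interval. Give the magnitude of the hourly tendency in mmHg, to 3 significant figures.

0.794 mmHg per hour

105.9 Pa / 1 h × 0.00750062 mmHg/Pa = 0.794 mmHg/h.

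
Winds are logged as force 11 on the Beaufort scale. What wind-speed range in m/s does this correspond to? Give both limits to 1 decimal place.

Beaufort 11 (violent storm) spans 28.5–32.6 m/s.

28.5 to 32.6 m/s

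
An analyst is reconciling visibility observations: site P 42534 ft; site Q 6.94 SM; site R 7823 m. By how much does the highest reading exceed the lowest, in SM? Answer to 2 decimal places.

site P: 42534 ft = 8.0557 SM.
site R: 7823 m = 4.8610 SM.
Spread: 8.0557 − 4.8610 = 3.19 SM.

3.19 SM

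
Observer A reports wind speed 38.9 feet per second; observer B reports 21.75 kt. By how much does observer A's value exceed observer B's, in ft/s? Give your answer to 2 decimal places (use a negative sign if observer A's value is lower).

2.19 ft/s

observer B: 21.75 kt = 36.7099 ft/s.
Difference: 38.9000 − 36.7099 = 2.19 ft/s.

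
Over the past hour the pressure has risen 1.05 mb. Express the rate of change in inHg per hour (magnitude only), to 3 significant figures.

0.0310 inHg per hour

1.05 mb / 1 h × 0.02953 inHg/mb = 0.0310 inHg/h.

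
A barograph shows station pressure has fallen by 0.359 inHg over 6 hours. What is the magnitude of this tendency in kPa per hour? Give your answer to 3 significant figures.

0.203 kPa per hour

0.359 inHg / 6 h × 3.38639 kPa/inHg = 0.203 kPa/h.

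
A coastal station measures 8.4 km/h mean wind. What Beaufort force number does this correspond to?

Beaufort force 2

8.4 km/h = 2.3 m/s, which is Beaufort 2 (light breeze, 1.6–3.3 m/s).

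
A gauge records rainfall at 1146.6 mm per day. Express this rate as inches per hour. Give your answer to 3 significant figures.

1146.6 mm/day × 0.0393701 in/mm × 0.0416667 day/hour = 1.88 in/hour.

1.88 in/hour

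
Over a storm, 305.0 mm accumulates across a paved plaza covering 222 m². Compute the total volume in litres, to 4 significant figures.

1 mm over 1 m² is 1 L, so volume = 305 × 222 = 67710 L.

67710 litres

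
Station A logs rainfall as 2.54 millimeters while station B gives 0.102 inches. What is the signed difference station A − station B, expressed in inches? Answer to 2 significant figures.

-0.0020 in

station A: 2.54 mm = 0.100000 in.
Difference: 0.100000 − 0.102000 = -0.0020 in.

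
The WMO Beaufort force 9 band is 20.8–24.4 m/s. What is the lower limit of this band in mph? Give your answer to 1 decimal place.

20.8–24.4 m/s × 2.237 = 46.5–54.6 mph.

46.5 mph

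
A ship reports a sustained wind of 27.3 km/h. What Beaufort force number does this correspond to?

27.3 km/h = 7.6 m/s, which is Beaufort 4 (moderate breeze, 5.5–7.9 m/s).

Beaufort force 4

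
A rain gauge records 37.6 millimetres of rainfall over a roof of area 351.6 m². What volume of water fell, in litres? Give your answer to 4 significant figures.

13220 litres

1 mm over 1 m² is 1 L, so volume = 37.6 × 351.6 = 13220.16 L ≈ 13220 L.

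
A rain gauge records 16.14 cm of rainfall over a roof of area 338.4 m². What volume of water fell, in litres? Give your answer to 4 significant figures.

Depth: 16.14 cm × 10 = 161.4 mm.
1 mm over 1 m² is 1 L, so volume = 161.4 × 338.4 = 54617.76 L ≈ 54620 L.

54620 litres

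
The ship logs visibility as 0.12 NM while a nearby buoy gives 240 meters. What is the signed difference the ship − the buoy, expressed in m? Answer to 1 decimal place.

-17.8 m

the ship: 0.12 nmi = 222.240 m.
Difference: 222.240 − 240.000 = -17.8 m.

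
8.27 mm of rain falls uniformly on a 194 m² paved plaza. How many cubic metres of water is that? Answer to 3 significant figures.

1.60 cubic metres

1 mm over 1 m² is 1 L, so volume = 8.27 × 194 = 1604.38 L = 1.60 m³.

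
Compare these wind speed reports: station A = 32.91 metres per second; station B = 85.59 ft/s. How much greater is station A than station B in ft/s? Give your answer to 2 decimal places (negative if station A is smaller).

22.38 ft/s

station A: 32.91 m/s = 107.9724 ft/s.
Difference: 107.9724 − 85.5900 = 22.38 ft/s.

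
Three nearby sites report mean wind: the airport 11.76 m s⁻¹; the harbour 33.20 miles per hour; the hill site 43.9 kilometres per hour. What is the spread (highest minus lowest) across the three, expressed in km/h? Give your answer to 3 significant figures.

11.1 km/h

the airport: 11.76 m/s = 42.336 km/h.
the harbour: 33.20 mph = 53.430 km/h.
Spread: 53.430 − 42.336 = 11.1 km/h.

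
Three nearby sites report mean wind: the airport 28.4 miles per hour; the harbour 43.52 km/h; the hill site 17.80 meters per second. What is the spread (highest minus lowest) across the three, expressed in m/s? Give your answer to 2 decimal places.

5.71 m/s

the airport: 28.4 mph = 12.6959 m/s.
the harbour: 43.52 km/h = 12.0889 m/s.
Spread: 17.8000 − 12.0889 = 5.71 m/s.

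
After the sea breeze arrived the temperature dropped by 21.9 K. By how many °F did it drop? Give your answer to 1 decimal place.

39.4 °F

For a temperature change the 32° offset cancels: Δ°F = 21.9 × 1.8 = 39.4 °F.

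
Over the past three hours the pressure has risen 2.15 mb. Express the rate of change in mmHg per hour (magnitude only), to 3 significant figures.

2.15 mb / 3 h × 0.750062 mmHg/mb = 0.538 mmHg/h.

0.538 mmHg per hour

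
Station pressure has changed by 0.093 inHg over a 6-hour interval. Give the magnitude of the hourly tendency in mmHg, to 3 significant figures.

0.093 inHg / 6 h × 25.4 mmHg/inHg = 0.394 mmHg/h.

0.394 mmHg per hour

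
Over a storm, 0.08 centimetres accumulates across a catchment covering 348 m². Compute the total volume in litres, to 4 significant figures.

278.4 litres

Depth: 0.08 cm × 10 = 0.8 mm.
1 mm over 1 m² is 1 L, so volume = 0.8 × 348 = 278.4 L.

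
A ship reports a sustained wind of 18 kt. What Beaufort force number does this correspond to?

Beaufort force 5

18 kt lies in the Beaufort 5 band (fresh breeze, 17–21 kt).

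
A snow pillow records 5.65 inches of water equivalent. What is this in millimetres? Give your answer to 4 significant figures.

1 in = 25.4 mm, so 5.65 × 25.4 = 143.5 mm.

143.5 mm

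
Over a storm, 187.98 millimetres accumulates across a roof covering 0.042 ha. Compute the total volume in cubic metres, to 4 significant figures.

Area: 0.042 ha = 420 m².
1 mm over 1 m² is 1 L, so volume = 187.98 × 420 = 78951.6 L = 78.95 m³.

78.95 cubic metres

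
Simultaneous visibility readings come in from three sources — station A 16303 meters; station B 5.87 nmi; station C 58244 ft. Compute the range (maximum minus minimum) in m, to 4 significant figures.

6882 m

station B: 5.87 nmi = 10871.24 m.
station C: 58244 ft = 17752.77 m.
Spread: 17752.77 − 10871.24 = 6882 m.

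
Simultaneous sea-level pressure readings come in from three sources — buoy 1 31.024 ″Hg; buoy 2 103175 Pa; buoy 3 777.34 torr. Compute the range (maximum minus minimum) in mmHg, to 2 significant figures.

14 mmHg

buoy 1: 31.024 inHg = 788.01 mmHg.
buoy 2: 103175 Pa = 773.88 mmHg.
Spread: 788.01 − 773.88 = 14 mmHg.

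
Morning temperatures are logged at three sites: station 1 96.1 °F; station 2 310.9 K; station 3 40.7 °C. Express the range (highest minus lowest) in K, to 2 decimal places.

station 1: 96.1 °F = 35.611 °C.
station 2: 310.9 K = 37.750 °C.
Spread: 40.700 − 35.611 = 5.089 °C.

5.09 K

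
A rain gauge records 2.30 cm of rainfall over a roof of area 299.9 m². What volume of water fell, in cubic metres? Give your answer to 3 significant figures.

6.90 cubic metres

Depth: 2.30 cm × 10 = 23 mm.
1 mm over 1 m² is 1 L, so volume = 23 × 299.9 = 6897.7 L = 6.90 m³.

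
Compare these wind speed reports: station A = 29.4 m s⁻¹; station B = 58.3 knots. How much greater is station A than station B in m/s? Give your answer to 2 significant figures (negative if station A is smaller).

station B: 58.3 kt = 29.9921 m/s.
Difference: 29.4000 − 29.9921 = -0.59 m/s.

-0.59 m/s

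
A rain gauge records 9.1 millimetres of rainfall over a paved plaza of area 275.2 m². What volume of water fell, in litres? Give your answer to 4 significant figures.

1 mm over 1 m² is 1 L, so volume = 9.1 × 275.2 = 2504.32 L ≈ 2504 L.

2504 litres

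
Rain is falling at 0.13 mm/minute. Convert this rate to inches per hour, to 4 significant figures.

0.3071 in/hour

0.13 mm/minute × 0.0393701 in/mm × 60 minute/hour = 0.3071 in/hour.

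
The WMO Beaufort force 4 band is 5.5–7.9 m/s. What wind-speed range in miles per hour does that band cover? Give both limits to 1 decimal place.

5.5–7.9 m/s × 2.237 = 12.3–17.7 mph.

12.3 to 17.7 mph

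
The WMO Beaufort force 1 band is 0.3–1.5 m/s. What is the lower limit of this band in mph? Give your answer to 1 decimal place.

0.3–1.5 m/s × 2.237 = 0.7–3.4 mph.

0.7 mph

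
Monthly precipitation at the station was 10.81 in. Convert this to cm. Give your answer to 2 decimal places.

1 in = 2.54 cm, so 10.81 × 2.54 = 27.46 cm.

27.46 cm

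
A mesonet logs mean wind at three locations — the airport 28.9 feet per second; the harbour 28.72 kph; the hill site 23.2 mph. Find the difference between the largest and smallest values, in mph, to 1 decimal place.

the airport: 28.9 ft/s = 19.705 mph.
the harbour: 28.72 km/h = 17.846 mph.
Spread: 23.200 − 17.846 = 5.4 mph.

5.4 mph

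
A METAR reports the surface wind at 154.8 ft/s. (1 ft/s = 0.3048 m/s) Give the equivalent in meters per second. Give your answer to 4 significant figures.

47.18 m/s

1 ft/s = 0.3048 m/s, so 154.8 × 0.3048 = 47.18 m/s.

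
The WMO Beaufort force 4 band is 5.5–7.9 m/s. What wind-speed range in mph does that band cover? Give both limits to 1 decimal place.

5.5–7.9 m/s × 2.237 = 12.3–17.7 mph.

12.3 to 17.7 mph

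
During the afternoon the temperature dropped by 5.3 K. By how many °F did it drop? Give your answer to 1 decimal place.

9.5 °F

For a temperature change the 32° offset cancels: Δ°F = 5.3 × 1.8 = 9.5 °F.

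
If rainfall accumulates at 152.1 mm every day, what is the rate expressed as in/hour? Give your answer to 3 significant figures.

152.1 mm/day × 0.0393701 in/mm × 0.0416667 day/hour = 0.250 in/hour.

0.250 in/hour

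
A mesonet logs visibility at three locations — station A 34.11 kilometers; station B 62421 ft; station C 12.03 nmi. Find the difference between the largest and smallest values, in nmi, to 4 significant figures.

station A: 34.11 km = 18.41793 nmi.
station B: 62421 ft = 10.27318 nmi.
Spread: 18.41793 − 10.27318 = 8.145 nmi.

8.145 nmi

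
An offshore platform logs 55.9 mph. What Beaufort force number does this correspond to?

55.9 mph = 25.0 m/s, which is Beaufort 10 (storm, 24.5–28.4 m/s).

Beaufort force 10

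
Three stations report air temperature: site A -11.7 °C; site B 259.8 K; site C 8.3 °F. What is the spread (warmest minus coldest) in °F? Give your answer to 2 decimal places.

2.97 °F

site B: 259.8 K = -13.350 °C.
site C: 8.3 °F = -13.167 °C.
Spread: (-11.700) − (-13.350) = 1.650 °C = 2.97 °F.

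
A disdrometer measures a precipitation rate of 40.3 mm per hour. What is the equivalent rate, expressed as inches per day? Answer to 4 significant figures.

40.3 mm/hour × 0.0393701 in/mm × 24 hour/day = 38.08 in/day.

38.08 in/day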